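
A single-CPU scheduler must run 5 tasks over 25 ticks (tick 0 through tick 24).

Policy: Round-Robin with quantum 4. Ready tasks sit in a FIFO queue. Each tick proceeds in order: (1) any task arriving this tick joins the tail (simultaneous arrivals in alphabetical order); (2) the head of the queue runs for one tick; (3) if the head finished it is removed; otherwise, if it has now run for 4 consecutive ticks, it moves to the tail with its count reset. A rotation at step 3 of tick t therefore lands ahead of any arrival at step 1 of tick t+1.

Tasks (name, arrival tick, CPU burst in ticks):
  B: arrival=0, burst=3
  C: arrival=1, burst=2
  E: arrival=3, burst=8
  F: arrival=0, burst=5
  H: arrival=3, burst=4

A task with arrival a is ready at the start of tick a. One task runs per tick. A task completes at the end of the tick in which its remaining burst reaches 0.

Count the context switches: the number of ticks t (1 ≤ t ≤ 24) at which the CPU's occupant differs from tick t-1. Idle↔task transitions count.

context switches = 7

t=0: queue=[B,F] q_used=0 → run B
t=1: queue=[B,F,C] q_used=1 → run B
t=2: queue=[B,F,C] q_used=2 → run B
t=3: queue=[F,C,E,H] q_used=0 → run F
t=4: queue=[F,C,E,H] q_used=1 → run F
t=5: queue=[F,C,E,H] q_used=2 → run F
t=6: queue=[F,C,E,H] q_used=3 → run F
t=7: queue=[C,E,H,F] q_used=0 → run C
t=8: queue=[C,E,H,F] q_used=1 → run C
t=9: queue=[E,H,F] q_used=0 → run E
t=10: queue=[E,H,F] q_used=1 → run E
t=11: queue=[E,H,F] q_used=2 → run E
t=12: queue=[E,H,F] q_used=3 → run E
t=13: queue=[H,F,E] q_used=0 → run H
t=14: queue=[H,F,E] q_used=1 → run H
t=15: queue=[H,F,E] q_used=2 → run H
t=16: queue=[H,F,E] q_used=3 → run H
t=17: queue=[F,E] q_used=0 → run F
t=18: queue=[E] q_used=0 → run E
t=19: queue=[E] q_used=1 → run E
t=20: queue=[E] q_used=2 → run E
t=21: queue=[E] q_used=3 → run E
t=22: (idle)
t=23: (idle)
t=24: (idle)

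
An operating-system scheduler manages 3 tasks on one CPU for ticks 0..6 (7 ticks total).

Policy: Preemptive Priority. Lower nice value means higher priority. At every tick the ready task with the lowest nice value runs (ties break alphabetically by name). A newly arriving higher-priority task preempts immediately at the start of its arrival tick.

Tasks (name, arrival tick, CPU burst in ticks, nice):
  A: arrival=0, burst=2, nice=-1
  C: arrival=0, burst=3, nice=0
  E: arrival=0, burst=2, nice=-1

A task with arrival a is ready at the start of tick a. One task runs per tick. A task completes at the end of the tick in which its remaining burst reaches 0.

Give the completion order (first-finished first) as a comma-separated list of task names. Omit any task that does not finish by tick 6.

completion order = A, E, C

t=0: ready={A,C,E} → run A
t=1: ready={A,C,E} → run A
t=2: ready={C,E} → run E
t=3: ready={C,E} → run E
t=4: ready={C} → run C
t=5: ready={C} → run C
t=6: ready={C} → run C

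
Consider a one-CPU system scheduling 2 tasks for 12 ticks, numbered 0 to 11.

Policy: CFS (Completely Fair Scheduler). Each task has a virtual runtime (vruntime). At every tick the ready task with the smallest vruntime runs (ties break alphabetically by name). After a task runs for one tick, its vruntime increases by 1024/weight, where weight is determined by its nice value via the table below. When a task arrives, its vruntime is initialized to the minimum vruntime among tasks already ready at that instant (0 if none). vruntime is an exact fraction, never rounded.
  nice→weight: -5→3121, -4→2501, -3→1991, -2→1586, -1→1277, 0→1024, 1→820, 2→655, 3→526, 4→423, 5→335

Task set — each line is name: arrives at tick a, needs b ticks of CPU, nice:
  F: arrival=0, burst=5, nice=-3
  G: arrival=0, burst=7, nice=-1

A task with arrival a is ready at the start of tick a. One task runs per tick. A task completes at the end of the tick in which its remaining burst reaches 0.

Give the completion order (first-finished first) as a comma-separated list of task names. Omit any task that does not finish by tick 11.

completion order = F, G

t=0: vr[F=0 G=0] → run F
t=1: vr[F=1024/1991 G=0] → run G
t=2: vr[F=1024/1991 G=1024/1277] → run F
t=3: vr[F=2048/1991 G=1024/1277] → run G
t=4: vr[F=2048/1991 G=2048/1277] → run F
t=5: vr[F=3072/1991 G=2048/1277] → run F
t=6: vr[F=4096/1991 G=2048/1277] → run G
t=7: vr[F=4096/1991 G=3072/1277] → run F
t=8: vr[G=3072/1277] → run G
t=9: vr[G=4096/1277] → run G
t=10: vr[G=5120/1277] → run G
t=11: vr[G=6144/1277] → run G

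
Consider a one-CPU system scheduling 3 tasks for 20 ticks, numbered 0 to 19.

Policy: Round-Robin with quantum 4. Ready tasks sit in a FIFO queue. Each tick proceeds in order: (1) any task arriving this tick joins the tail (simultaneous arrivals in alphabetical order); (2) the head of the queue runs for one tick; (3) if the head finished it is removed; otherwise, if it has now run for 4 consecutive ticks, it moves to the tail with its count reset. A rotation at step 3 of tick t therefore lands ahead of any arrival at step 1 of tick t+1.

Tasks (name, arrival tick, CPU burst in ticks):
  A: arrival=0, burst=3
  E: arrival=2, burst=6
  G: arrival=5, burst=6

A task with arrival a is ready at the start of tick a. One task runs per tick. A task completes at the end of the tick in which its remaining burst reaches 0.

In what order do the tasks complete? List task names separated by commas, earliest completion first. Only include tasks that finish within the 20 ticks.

completion order = A, E, G

t=0: queue=[A] q_used=0 → run A
t=1: queue=[A] q_used=1 → run A
t=2: queue=[A,E] q_used=2 → run A
t=3: queue=[E] q_used=0 → run E
t=4: queue=[E] q_used=1 → run E
t=5: queue=[E,G] q_used=2 → run E
t=6: queue=[E,G] q_used=3 → run E
t=7: queue=[G,E] q_used=0 → run G
t=8: queue=[G,E] q_used=1 → run G
t=9: queue=[G,E] q_used=2 → run G
t=10: queue=[G,E] q_used=3 → run G
t=11: queue=[E,G] q_used=0 → run E
t=12: queue=[E,G] q_used=1 → run E
t=13: queue=[G] q_used=0 → run G
t=14: queue=[G] q_used=1 → run G
t=15: (idle)
t=16: (idle)
t=17: (idle)
t=18: (idle)
t=19: (idle)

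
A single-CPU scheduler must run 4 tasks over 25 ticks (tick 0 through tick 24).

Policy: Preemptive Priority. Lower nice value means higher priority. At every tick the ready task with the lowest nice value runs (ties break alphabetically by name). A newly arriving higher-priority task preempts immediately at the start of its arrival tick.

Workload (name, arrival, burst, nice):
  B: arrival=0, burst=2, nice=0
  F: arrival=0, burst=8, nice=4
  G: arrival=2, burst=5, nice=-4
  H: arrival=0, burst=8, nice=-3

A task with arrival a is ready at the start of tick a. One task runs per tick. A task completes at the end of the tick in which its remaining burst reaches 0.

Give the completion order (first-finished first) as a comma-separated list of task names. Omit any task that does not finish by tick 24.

completion order = G, H, B, F

t=0: ready={B,F,H} → run H
t=1: ready={B,F,H} → run H
t=2: ready={B,F,G,H} → run G
t=3: ready={B,F,G,H} → run G
t=4: ready={B,F,G,H} → run G
t=5: ready={B,F,G,H} → run G
t=6: ready={B,F,G,H} → run G
t=7: ready={B,F,H} → run H
t=8: ready={B,F,H} → run H
t=9: ready={B,F,H} → run H
t=10: ready={B,F,H} → run H
t=11: ready={B,F,H} → run H
t=12: ready={B,F,H} → run H
t=13: ready={B,F} → run B
t=14: ready={B,F} → run B
t=15: ready={F} → run F
t=16: ready={F} → run F
t=17: ready={F} → run F
t=18: ready={F} → run F
t=19: ready={F} → run F
t=20: ready={F} → run F
t=21: ready={F} → run F
t=22: ready={F} → run F
t=23: (idle)
t=24: (idle)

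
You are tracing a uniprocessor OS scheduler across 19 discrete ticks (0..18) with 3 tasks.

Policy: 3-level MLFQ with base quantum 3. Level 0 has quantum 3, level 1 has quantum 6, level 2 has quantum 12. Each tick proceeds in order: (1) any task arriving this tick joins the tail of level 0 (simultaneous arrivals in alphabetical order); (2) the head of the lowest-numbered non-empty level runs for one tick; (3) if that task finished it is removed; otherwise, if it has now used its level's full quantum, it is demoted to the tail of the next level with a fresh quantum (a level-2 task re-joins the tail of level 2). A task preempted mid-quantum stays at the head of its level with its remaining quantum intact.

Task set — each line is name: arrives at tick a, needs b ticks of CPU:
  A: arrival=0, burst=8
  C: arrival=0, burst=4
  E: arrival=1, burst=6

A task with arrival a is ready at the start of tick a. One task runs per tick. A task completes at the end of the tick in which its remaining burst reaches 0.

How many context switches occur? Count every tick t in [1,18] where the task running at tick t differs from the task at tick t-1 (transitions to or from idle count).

context switches = 6

t=0: L0/L1/L2 = AC/-/- → run A
t=1: L0/L1/L2 = ACE/-/- → run A
t=2: L0/L1/L2 = ACE/-/- → run A
t=3: L0/L1/L2 = CE/A/- → run C
t=4: L0/L1/L2 = CE/A/- → run C
t=5: L0/L1/L2 = CE/A/- → run C
t=6: L0/L1/L2 = E/AC/- → run E
t=7: L0/L1/L2 = E/AC/- → run E
t=8: L0/L1/L2 = E/AC/- → run E
t=9: L0/L1/L2 = -/ACE/- → run A
t=10: L0/L1/L2 = -/ACE/- → run A
t=11: L0/L1/L2 = -/ACE/- → run A
t=12: L0/L1/L2 = -/ACE/- → run A
t=13: L0/L1/L2 = -/ACE/- → run A
t=14: L0/L1/L2 = -/CE/- → run C
t=15: L0/L1/L2 = -/E/- → run E
t=16: L0/L1/L2 = -/E/- → run E
t=17: L0/L1/L2 = -/E/- → run E
t=18: (idle)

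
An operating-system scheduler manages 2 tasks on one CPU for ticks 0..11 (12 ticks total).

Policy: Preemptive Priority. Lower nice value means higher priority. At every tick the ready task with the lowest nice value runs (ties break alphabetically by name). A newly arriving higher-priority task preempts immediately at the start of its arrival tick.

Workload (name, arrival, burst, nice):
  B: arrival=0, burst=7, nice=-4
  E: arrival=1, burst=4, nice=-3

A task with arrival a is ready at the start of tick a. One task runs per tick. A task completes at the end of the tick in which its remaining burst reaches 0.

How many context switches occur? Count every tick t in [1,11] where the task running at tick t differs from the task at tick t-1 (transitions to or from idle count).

t=0: ready={B} → run B
t=1: ready={B,E} → run B
t=2: ready={B,E} → run B
t=3: ready={B,E} → run B
t=4: ready={B,E} → run B
t=5: ready={B,E} → run B
t=6: ready={B,E} → run B
t=7: ready={E} → run E
t=8: ready={E} → run E
t=9: ready={E} → run E
t=10: ready={E} → run E
t=11: (idle)

context switches = 2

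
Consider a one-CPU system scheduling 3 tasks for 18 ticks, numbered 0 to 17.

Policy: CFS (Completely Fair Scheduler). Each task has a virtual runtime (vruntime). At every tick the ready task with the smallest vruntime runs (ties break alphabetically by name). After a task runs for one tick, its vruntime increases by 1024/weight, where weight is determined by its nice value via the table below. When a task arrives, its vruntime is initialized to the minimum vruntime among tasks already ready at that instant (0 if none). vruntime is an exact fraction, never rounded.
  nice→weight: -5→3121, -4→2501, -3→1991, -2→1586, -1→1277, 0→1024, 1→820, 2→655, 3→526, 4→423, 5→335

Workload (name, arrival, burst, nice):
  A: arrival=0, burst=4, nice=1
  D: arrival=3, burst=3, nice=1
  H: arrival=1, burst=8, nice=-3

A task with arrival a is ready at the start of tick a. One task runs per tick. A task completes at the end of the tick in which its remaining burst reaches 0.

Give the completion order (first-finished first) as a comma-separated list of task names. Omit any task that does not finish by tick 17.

t=0: vr[A=0] → run A
t=1: vr[A=256/205 H=256/205] → run A
t=2: vr[A=512/205 H=256/205] → run H
t=3: vr[A=512/205 D=719616/408155 H=719616/408155] → run D
t=4: vr[A=512/205 D=1229312/408155 H=719616/408155] → run H
t=5: vr[A=512/205 D=1229312/408155 H=929536/408155] → run H
t=6: vr[A=512/205 D=1229312/408155 H=1139456/408155] → run A
t=7: vr[A=768/205 D=1229312/408155 H=1139456/408155] → run H
t=8: vr[A=768/205 D=1229312/408155 H=1349376/408155] → run D
t=9: vr[A=768/205 D=1739008/408155 H=1349376/408155] → run H
t=10: vr[A=768/205 D=1739008/408155 H=1559296/408155] → run A
t=11: vr[D=1739008/408155 H=1559296/408155] → run H
t=12: vr[D=1739008/408155 H=1769216/408155] → run D
t=13: vr[H=1769216/408155] → run H
t=14: vr[H=1979136/408155] → run H
t=15: (idle)
t=16: (idle)
t=17: (idle)

completion order = A, D, H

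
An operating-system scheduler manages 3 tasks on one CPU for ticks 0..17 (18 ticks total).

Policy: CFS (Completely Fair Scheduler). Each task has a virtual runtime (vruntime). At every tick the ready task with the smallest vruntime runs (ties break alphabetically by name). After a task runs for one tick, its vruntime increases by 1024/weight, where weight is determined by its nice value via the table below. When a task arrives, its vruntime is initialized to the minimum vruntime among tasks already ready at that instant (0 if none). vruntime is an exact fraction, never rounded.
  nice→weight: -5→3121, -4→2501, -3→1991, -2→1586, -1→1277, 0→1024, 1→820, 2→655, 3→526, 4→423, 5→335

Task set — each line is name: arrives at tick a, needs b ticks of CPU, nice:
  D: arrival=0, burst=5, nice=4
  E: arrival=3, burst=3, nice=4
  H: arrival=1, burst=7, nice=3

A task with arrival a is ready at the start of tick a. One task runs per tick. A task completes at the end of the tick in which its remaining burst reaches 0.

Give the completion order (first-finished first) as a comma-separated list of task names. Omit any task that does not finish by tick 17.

completion order = E, D, H

t=0: vr[D=0] → run D
t=1: vr[D=1024/423 H=1024/423] → run D
t=2: vr[D=2048/423 H=1024/423] → run H
t=3: vr[D=2048/423 E=485888/111249 H=485888/111249] → run E
t=4: vr[D=2048/423 E=755200/111249 H=485888/111249] → run H
t=5: vr[D=2048/423 E=755200/111249 H=702464/111249] → run D
t=6: vr[D=1024/141 E=755200/111249 H=702464/111249] → run H
t=7: vr[D=1024/141 E=755200/111249 H=919040/111249] → run E
t=8: vr[D=1024/141 E=341504/37083 H=919040/111249] → run D
t=9: vr[D=4096/423 E=341504/37083 H=919040/111249] → run H
t=10: vr[D=4096/423 E=341504/37083 H=1135616/111249] → run E
t=11: vr[D=4096/423 H=1135616/111249] → run D
t=12: vr[H=1135616/111249] → run H
t=13: vr[H=1352192/111249] → run H
t=14: vr[H=1568768/111249] → run H
t=15: (idle)
t=16: (idle)
t=17: (idle)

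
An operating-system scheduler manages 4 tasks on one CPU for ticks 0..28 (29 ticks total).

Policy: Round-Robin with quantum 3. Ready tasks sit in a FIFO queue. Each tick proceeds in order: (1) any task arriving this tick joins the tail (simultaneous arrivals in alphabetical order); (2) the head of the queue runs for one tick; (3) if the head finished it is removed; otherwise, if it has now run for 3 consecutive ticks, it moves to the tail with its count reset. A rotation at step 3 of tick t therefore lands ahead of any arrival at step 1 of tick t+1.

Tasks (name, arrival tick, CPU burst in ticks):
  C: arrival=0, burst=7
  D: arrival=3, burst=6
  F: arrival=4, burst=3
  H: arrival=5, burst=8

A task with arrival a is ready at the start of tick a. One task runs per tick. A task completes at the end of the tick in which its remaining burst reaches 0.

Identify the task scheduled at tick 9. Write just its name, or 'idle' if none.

running at tick 9 = F

t=0: queue=[C] q_used=0 → run C
t=1: queue=[C] q_used=1 → run C
t=2: queue=[C] q_used=2 → run C
t=3: queue=[C,D] q_used=0 → run C
t=4: queue=[C,D,F] q_used=1 → run C
t=5: queue=[C,D,F,H] q_used=2 → run C
t=6: queue=[D,F,H,C] q_used=0 → run D
t=7: queue=[D,F,H,C] q_used=1 → run D
t=8: queue=[D,F,H,C] q_used=2 → run D
t=9: queue=[F,H,C,D] q_used=0 → run F
t=10: queue=[F,H,C,D] q_used=1 → run F
t=11: queue=[F,H,C,D] q_used=2 → run F
t=12: queue=[H,C,D] q_used=0 → run H
t=13: queue=[H,C,D] q_used=1 → run H
t=14: queue=[H,C,D] q_used=2 → run H
t=15: queue=[C,D,H] q_used=0 → run C
t=16: queue=[D,H] q_used=0 → run D
t=17: queue=[D,H] q_used=1 → run D
t=18: queue=[D,H] q_used=2 → run D
t=19: queue=[H] q_used=0 → run H
t=20: queue=[H] q_used=1 → run H
t=21: queue=[H] q_used=2 → run H
t=22: queue=[H] q_used=0 → run H
t=23: queue=[H] q_used=1 → run H
t=24: (idle)
t=25: (idle)
t=26: (idle)
t=27: (idle)
t=28: (idle)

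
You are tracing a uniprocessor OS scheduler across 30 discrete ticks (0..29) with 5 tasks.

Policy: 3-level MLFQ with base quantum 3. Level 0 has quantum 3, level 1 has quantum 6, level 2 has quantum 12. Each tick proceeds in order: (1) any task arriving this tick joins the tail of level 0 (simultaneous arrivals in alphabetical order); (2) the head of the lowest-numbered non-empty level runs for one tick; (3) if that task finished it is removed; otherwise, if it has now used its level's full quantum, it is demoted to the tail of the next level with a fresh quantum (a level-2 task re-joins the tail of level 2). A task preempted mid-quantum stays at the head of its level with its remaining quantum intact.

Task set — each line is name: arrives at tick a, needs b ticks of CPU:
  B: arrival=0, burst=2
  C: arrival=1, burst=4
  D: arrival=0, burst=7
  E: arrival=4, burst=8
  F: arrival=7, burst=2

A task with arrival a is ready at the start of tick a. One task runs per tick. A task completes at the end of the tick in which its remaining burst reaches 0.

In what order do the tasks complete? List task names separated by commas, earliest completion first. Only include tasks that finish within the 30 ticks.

t=0: L0/L1/L2 = BD/-/- → run B
t=1: L0/L1/L2 = BDC/-/- → run B
t=2: L0/L1/L2 = DC/-/- → run D
t=3: L0/L1/L2 = DC/-/- → run D
t=4: L0/L1/L2 = DCE/-/- → run D
t=5: L0/L1/L2 = CE/D/- → run C
t=6: L0/L1/L2 = CE/D/- → run C
t=7: L0/L1/L2 = CEF/D/- → run C
t=8: L0/L1/L2 = EF/DC/- → run E
t=9: L0/L1/L2 = EF/DC/- → run E
t=10: L0/L1/L2 = EF/DC/- → run E
t=11: L0/L1/L2 = F/DCE/- → run F
t=12: L0/L1/L2 = F/DCE/- → run F
t=13: L0/L1/L2 = -/DCE/- → run D
t=14: L0/L1/L2 = -/DCE/- → run D
t=15: L0/L1/L2 = -/DCE/- → run D
t=16: L0/L1/L2 = -/DCE/- → run D
t=17: L0/L1/L2 = -/CE/- → run C
t=18: L0/L1/L2 = -/E/- → run E
t=19: L0/L1/L2 = -/E/- → run E
t=20: L0/L1/L2 = -/E/- → run E
t=21: L0/L1/L2 = -/E/- → run E
t=22: L0/L1/L2 = -/E/- → run E
t=23: (idle)
t=24: (idle)
t=25: (idle)
t=26: (idle)
t=27: (idle)
t=28: (idle)
t=29: (idle)

completion order = B, F, D, C, E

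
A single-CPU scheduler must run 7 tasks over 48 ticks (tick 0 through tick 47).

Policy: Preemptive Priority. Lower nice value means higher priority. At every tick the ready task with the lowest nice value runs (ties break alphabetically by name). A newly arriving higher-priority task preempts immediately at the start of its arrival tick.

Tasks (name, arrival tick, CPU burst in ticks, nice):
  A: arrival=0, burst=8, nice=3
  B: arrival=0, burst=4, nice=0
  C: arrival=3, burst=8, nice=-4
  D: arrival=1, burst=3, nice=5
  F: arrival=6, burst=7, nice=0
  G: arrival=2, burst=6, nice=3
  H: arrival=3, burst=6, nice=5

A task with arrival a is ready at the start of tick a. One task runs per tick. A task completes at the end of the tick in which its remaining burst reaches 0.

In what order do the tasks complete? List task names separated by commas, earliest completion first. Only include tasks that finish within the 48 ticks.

completion order = C, B, F, A, G, D, H

t=0: ready={A,B} → run B
t=1: ready={A,B,D} → run B
t=2: ready={A,B,D,G} → run B
t=3: ready={A,B,C,D,G,H} → run C
t=4: ready={A,B,C,D,G,H} → run C
t=5: ready={A,B,C,D,G,H} → run C
t=6: ready={A,B,C,D,F,G,H} → run C
t=7: ready={A,B,C,D,F,G,H} → run C
t=8: ready={A,B,C,D,F,G,H} → run C
t=9: ready={A,B,C,D,F,G,H} → run C
t=10: ready={A,B,C,D,F,G,H} → run C
t=11: ready={A,B,D,F,G,H} → run B
t=12: ready={A,D,F,G,H} → run F
t=13: ready={A,D,F,G,H} → run F
t=14: ready={A,D,F,G,H} → run F
t=15: ready={A,D,F,G,H} → run F
t=16: ready={A,D,F,G,H} → run F
t=17: ready={A,D,F,G,H} → run F
t=18: ready={A,D,F,G,H} → run F
t=19: ready={A,D,G,H} → run A
t=20: ready={A,D,G,H} → run A
t=21: ready={A,D,G,H} → run A
t=22: ready={A,D,G,H} → run A
t=23: ready={A,D,G,H} → run A
t=24: ready={A,D,G,H} → run A
t=25: ready={A,D,G,H} → run A
t=26: ready={A,D,G,H} → run A
t=27: ready={D,G,H} → run G
t=28: ready={D,G,H} → run G
t=29: ready={D,G,H} → run G
t=30: ready={D,G,H} → run G
t=31: ready={D,G,H} → run G
t=32: ready={D,G,H} → run G
t=33: ready={D,H} → run D
t=34: ready={D,H} → run D
t=35: ready={D,H} → run D
t=36: ready={H} → run H
t=37: ready={H} → run H
t=38: ready={H} → run H
t=39: ready={H} → run H
t=40: ready={H} → run H
t=41: ready={H} → run H
t=42: (idle)
t=43: (idle)
t=44: (idle)
t=45: (idle)
t=46: (idle)
t=47: (idle)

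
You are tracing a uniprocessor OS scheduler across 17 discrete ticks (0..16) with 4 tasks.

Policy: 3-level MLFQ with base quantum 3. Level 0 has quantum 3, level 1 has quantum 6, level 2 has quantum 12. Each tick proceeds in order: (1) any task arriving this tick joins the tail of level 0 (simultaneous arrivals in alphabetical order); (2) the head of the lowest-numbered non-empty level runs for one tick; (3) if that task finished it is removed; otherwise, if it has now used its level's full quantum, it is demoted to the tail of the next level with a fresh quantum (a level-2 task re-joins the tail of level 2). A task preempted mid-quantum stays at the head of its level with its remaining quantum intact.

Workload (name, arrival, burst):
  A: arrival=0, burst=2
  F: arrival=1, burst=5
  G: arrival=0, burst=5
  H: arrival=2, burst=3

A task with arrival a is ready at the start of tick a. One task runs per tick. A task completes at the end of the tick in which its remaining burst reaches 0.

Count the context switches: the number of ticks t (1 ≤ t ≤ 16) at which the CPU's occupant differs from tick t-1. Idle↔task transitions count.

t=0: L0/L1/L2 = AG/-/- → run A
t=1: L0/L1/L2 = AGF/-/- → run A
t=2: L0/L1/L2 = GFH/-/- → run G
t=3: L0/L1/L2 = GFH/-/- → run G
t=4: L0/L1/L2 = GFH/-/- → run G
t=5: L0/L1/L2 = FH/G/- → run F
t=6: L0/L1/L2 = FH/G/- → run F
t=7: L0/L1/L2 = FH/G/- → run F
t=8: L0/L1/L2 = H/GF/- → run H
t=9: L0/L1/L2 = H/GF/- → run H
t=10: L0/L1/L2 = H/GF/- → run H
t=11: L0/L1/L2 = -/GF/- → run G
t=12: L0/L1/L2 = -/GF/- → run G
t=13: L0/L1/L2 = -/F/- → run F
t=14: L0/L1/L2 = -/F/- → run F
t=15: (idle)
t=16: (idle)

context switches = 6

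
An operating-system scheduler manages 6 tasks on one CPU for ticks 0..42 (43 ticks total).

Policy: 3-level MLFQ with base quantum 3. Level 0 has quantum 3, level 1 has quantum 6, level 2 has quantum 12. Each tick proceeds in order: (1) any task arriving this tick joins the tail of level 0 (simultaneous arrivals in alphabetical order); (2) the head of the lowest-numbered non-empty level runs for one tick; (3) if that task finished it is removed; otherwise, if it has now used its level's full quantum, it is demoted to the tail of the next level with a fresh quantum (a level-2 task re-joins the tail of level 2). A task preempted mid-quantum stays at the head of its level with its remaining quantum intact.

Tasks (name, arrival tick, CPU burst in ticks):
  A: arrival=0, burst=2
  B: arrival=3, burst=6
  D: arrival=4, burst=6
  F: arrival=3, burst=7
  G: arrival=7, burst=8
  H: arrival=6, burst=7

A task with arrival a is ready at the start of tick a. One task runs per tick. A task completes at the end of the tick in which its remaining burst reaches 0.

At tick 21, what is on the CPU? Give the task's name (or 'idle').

t=0: L0/L1/L2 = A/-/- → run A
t=1: L0/L1/L2 = A/-/- → run A
t=2: (idle)
t=3: L0/L1/L2 = BF/-/- → run B
t=4: L0/L1/L2 = BFD/-/- → run B
t=5: L0/L1/L2 = BFD/-/- → run B
t=6: L0/L1/L2 = FDH/B/- → run F
t=7: L0/L1/L2 = FDHG/B/- → run F
t=8: L0/L1/L2 = FDHG/B/- → run F
t=9: L0/L1/L2 = DHG/BF/- → run D
t=10: L0/L1/L2 = DHG/BF/- → run D
t=11: L0/L1/L2 = DHG/BF/- → run D
t=12: L0/L1/L2 = HG/BFD/- → run H
t=13: L0/L1/L2 = HG/BFD/- → run H
t=14: L0/L1/L2 = HG/BFD/- → run H
t=15: L0/L1/L2 = G/BFDH/- → run G
t=16: L0/L1/L2 = G/BFDH/- → run G
t=17: L0/L1/L2 = G/BFDH/- → run G
t=18: L0/L1/L2 = -/BFDHG/- → run B
t=19: L0/L1/L2 = -/BFDHG/- → run B
t=20: L0/L1/L2 = -/BFDHG/- → run B
t=21: L0/L1/L2 = -/FDHG/- → run F
t=22: L0/L1/L2 = -/FDHG/- → run F
t=23: L0/L1/L2 = -/FDHG/- → run F
t=24: L0/L1/L2 = -/FDHG/- → run F
t=25: L0/L1/L2 = -/DHG/- → run D
t=26: L0/L1/L2 = -/DHG/- → run D
t=27: L0/L1/L2 = -/DHG/- → run D
t=28: L0/L1/L2 = -/HG/- → run H
t=29: L0/L1/L2 = -/HG/- → run H
t=30: L0/L1/L2 = -/HG/- → run H
t=31: L0/L1/L2 = -/HG/- → run H
t=32: L0/L1/L2 = -/G/- → run G
t=33: L0/L1/L2 = -/G/- → run G
t=34: L0/L1/L2 = -/G/- → run G
t=35: L0/L1/L2 = -/G/- → run G
t=36: L0/L1/L2 = -/G/- → run G
t=37: (idle)
t=38: (idle)
t=39: (idle)
t=40: (idle)
t=41: (idle)
t=42: (idle)

running at tick 21 = F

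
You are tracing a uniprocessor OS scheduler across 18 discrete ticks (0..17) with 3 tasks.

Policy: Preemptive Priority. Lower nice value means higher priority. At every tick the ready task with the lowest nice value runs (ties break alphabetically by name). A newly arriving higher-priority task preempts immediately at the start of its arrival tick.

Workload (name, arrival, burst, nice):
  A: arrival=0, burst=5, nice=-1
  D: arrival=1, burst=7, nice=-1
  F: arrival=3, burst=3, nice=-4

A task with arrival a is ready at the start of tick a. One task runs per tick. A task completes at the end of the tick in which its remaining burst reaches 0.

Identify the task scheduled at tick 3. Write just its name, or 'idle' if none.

t=0: ready={A} → run A
t=1: ready={A,D} → run A
t=2: ready={A,D} → run A
t=3: ready={A,D,F} → run F
t=4: ready={A,D,F} → run F
t=5: ready={A,D,F} → run F
t=6: ready={A,D} → run A
t=7: ready={A,D} → run A
t=8: ready={D} → run D
t=9: ready={D} → run D
t=10: ready={D} → run D
t=11: ready={D} → run D
t=12: ready={D} → run D
t=13: ready={D} → run D
t=14: ready={D} → run D
t=15: (idle)
t=16: (idle)
t=17: (idle)

running at tick 3 = F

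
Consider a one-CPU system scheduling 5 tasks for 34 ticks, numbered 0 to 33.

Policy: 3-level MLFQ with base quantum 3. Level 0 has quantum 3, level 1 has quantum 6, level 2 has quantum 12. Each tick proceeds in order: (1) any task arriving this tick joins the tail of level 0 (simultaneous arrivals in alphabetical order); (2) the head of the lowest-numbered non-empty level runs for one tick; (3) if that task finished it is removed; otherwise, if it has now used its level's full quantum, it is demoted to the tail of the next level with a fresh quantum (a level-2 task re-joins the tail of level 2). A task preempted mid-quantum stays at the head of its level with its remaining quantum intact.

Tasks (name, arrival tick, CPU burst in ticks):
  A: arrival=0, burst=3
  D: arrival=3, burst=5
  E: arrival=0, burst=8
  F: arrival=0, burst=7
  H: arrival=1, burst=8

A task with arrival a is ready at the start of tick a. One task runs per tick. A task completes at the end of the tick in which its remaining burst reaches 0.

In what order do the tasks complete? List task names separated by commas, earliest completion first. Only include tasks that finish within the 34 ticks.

t=0: L0/L1/L2 = AEF/-/- → run A
t=1: L0/L1/L2 = AEFH/-/- → run A
t=2: L0/L1/L2 = AEFH/-/- → run A
t=3: L0/L1/L2 = EFHD/-/- → run E
t=4: L0/L1/L2 = EFHD/-/- → run E
t=5: L0/L1/L2 = EFHD/-/- → run E
t=6: L0/L1/L2 = FHD/E/- → run F
t=7: L0/L1/L2 = FHD/E/- → run F
t=8: L0/L1/L2 = FHD/E/- → run F
t=9: L0/L1/L2 = HD/EF/- → run H
t=10: L0/L1/L2 = HD/EF/- → run H
t=11: L0/L1/L2 = HD/EF/- → run H
t=12: L0/L1/L2 = D/EFH/- → run D
t=13: L0/L1/L2 = D/EFH/- → run D
t=14: L0/L1/L2 = D/EFH/- → run D
t=15: L0/L1/L2 = -/EFHD/- → run E
t=16: L0/L1/L2 = -/EFHD/- → run E
t=17: L0/L1/L2 = -/EFHD/- → run E
t=18: L0/L1/L2 = -/EFHD/- → run E
t=19: L0/L1/L2 = -/EFHD/- → run E
t=20: L0/L1/L2 = -/FHD/- → run F
t=21: L0/L1/L2 = -/FHD/- → run F
t=22: L0/L1/L2 = -/FHD/- → run F
t=23: L0/L1/L2 = -/FHD/- → run F
t=24: L0/L1/L2 = -/HD/- → run H
t=25: L0/L1/L2 = -/HD/- → run H
t=26: L0/L1/L2 = -/HD/- → run H
t=27: L0/L1/L2 = -/HD/- → run H
t=28: L0/L1/L2 = -/HD/- → run H
t=29: L0/L1/L2 = -/D/- → run D
t=30: L0/L1/L2 = -/D/- → run D
t=31: (idle)
t=32: (idle)
t=33: (idle)

completion order = A, E, F, H, D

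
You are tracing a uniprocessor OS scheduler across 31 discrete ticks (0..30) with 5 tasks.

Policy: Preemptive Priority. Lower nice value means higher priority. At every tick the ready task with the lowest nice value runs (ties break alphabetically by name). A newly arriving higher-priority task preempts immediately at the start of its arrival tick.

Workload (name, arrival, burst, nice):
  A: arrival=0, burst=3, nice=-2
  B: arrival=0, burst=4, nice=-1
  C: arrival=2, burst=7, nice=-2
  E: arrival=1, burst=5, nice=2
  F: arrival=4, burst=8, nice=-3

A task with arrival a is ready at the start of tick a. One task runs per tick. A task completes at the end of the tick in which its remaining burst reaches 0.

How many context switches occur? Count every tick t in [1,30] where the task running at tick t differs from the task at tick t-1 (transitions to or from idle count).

context switches = 6

t=0: ready={A,B} → run A
t=1: ready={A,B,E} → run A
t=2: ready={A,B,C,E} → run A
t=3: ready={B,C,E} → run C
t=4: ready={B,C,E,F} → run F
t=5: ready={B,C,E,F} → run F
t=6: ready={B,C,E,F} → run F
t=7: ready={B,C,E,F} → run F
t=8: ready={B,C,E,F} → run F
t=9: ready={B,C,E,F} → run F
t=10: ready={B,C,E,F} → run F
t=11: ready={B,C,E,F} → run F
t=12: ready={B,C,E} → run C
t=13: ready={B,C,E} → run C
t=14: ready={B,C,E} → run C
t=15: ready={B,C,E} → run C
t=16: ready={B,C,E} → run C
t=17: ready={B,C,E} → run C
t=18: ready={B,E} → run B
t=19: ready={B,E} → run B
t=20: ready={B,E} → run B
t=21: ready={B,E} → run B
t=22: ready={E} → run E
t=23: ready={E} → run E
t=24: ready={E} → run E
t=25: ready={E} → run E
t=26: ready={E} → run E
t=27: (idle)
t=28: (idle)
t=29: (idle)
t=30: (idle)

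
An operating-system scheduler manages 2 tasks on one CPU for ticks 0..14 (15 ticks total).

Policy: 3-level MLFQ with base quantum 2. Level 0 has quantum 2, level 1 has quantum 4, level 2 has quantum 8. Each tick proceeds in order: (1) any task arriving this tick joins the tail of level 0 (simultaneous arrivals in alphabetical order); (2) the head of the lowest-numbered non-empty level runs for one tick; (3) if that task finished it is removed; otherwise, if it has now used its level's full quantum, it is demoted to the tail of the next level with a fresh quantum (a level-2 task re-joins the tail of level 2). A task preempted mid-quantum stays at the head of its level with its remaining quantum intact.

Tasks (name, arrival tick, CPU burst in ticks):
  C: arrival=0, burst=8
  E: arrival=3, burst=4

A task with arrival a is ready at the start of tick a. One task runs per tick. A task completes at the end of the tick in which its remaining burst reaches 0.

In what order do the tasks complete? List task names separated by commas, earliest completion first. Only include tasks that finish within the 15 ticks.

t=0: L0/L1/L2 = C/-/- → run C
t=1: L0/L1/L2 = C/-/- → run C
t=2: L0/L1/L2 = -/C/- → run C
t=3: L0/L1/L2 = E/C/- → run E
t=4: L0/L1/L2 = E/C/- → run E
t=5: L0/L1/L2 = -/CE/- → run C
t=6: L0/L1/L2 = -/CE/- → run C
t=7: L0/L1/L2 = -/CE/- → run C
t=8: L0/L1/L2 = -/E/C → run E
t=9: L0/L1/L2 = -/E/C → run E
t=10: L0/L1/L2 = -/-/C → run C
t=11: L0/L1/L2 = -/-/C → run C
t=12: (idle)
t=13: (idle)
t=14: (idle)

completion order = E, C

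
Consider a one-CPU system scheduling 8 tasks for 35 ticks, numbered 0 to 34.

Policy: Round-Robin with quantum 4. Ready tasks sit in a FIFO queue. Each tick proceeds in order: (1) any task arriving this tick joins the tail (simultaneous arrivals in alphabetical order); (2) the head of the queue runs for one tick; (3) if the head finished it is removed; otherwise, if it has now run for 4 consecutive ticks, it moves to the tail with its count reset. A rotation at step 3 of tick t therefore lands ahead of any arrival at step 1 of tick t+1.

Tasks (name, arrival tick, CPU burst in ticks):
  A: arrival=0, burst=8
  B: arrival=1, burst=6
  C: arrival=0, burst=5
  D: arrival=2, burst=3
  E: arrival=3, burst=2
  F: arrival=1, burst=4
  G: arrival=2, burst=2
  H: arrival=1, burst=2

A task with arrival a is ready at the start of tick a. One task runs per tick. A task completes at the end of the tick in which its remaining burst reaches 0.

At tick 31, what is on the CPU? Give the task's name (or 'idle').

t=0: queue=[A,C] q_used=0 → run A
t=1: queue=[A,C,B,F,H] q_used=1 → run A
t=2: queue=[A,C,B,F,H,D,G] q_used=2 → run A
t=3: queue=[A,C,B,F,H,D,G,E] q_used=3 → run A
t=4: queue=[C,B,F,H,D,G,E,A] q_used=0 → run C
t=5: queue=[C,B,F,H,D,G,E,A] q_used=1 → run C
t=6: queue=[C,B,F,H,D,G,E,A] q_used=2 → run C
t=7: queue=[C,B,F,H,D,G,E,A] q_used=3 → run C
t=8: queue=[B,F,H,D,G,E,A,C] q_used=0 → run B
t=9: queue=[B,F,H,D,G,E,A,C] q_used=1 → run B
t=10: queue=[B,F,H,D,G,E,A,C] q_used=2 → run B
t=11: queue=[B,F,H,D,G,E,A,C] q_used=3 → run B
t=12: queue=[F,H,D,G,E,A,C,B] q_used=0 → run F
t=13: queue=[F,H,D,G,E,A,C,B] q_used=1 → run F
t=14: queue=[F,H,D,G,E,A,C,B] q_used=2 → run F
t=15: queue=[F,H,D,G,E,A,C,B] q_used=3 → run F
t=16: queue=[H,D,G,E,A,C,B] q_used=0 → run H
t=17: queue=[H,D,G,E,A,C,B] q_used=1 → run H
t=18: queue=[D,G,E,A,C,B] q_used=0 → run D
t=19: queue=[D,G,E,A,C,B] q_used=1 → run D
t=20: queue=[D,G,E,A,C,B] q_used=2 → run D
t=21: queue=[G,E,A,C,B] q_used=0 → run G
t=22: queue=[G,E,A,C,B] q_used=1 → run G
t=23: queue=[E,A,C,B] q_used=0 → run E
t=24: queue=[E,A,C,B] q_used=1 → run E
t=25: queue=[A,C,B] q_used=0 → run A
t=26: queue=[A,C,B] q_used=1 → run A
t=27: queue=[A,C,B] q_used=2 → run A
t=28: queue=[A,C,B] q_used=3 → run A
t=29: queue=[C,B] q_used=0 → run C
t=30: queue=[B] q_used=0 → run B
t=31: queue=[B] q_used=1 → run B
t=32: (idle)
t=33: (idle)
t=34: (idle)

running at tick 31 = B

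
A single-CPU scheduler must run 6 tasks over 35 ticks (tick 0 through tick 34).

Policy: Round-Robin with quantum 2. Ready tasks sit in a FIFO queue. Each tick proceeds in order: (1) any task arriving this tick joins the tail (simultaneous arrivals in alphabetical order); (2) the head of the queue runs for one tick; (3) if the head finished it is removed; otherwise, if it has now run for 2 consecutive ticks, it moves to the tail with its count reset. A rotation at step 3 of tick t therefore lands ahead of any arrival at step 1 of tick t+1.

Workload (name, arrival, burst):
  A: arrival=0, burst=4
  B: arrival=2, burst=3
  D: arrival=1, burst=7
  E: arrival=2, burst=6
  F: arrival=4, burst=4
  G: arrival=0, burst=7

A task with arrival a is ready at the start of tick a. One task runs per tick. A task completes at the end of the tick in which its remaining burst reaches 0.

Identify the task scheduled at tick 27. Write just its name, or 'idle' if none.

t=0: queue=[A,G] q_used=0 → run A
t=1: queue=[A,G,D] q_used=1 → run A
t=2: queue=[G,D,A,B,E] q_used=0 → run G
t=3: queue=[G,D,A,B,E] q_used=1 → run G
t=4: queue=[D,A,B,E,G,F] q_used=0 → run D
t=5: queue=[D,A,B,E,G,F] q_used=1 → run D
t=6: queue=[A,B,E,G,F,D] q_used=0 → run A
t=7: queue=[A,B,E,G,F,D] q_used=1 → run A
t=8: queue=[B,E,G,F,D] q_used=0 → run B
t=9: queue=[B,E,G,F,D] q_used=1 → run B
t=10: queue=[E,G,F,D,B] q_used=0 → run E
t=11: queue=[E,G,F,D,B] q_used=1 → run E
t=12: queue=[G,F,D,B,E] q_used=0 → run G
t=13: queue=[G,F,D,B,E] q_used=1 → run G
t=14: queue=[F,D,B,E,G] q_used=0 → run F
t=15: queue=[F,D,B,E,G] q_used=1 → run F
t=16: queue=[D,B,E,G,F] q_used=0 → run D
t=17: queue=[D,B,E,G,F] q_used=1 → run D
t=18: queue=[B,E,G,F,D] q_used=0 → run B
t=19: queue=[E,G,F,D] q_used=0 → run E
t=20: queue=[E,G,F,D] q_used=1 → run E
t=21: queue=[G,F,D,E] q_used=0 → run G
t=22: queue=[G,F,D,E] q_used=1 → run G
t=23: queue=[F,D,E,G] q_used=0 → run F
t=24: queue=[F,D,E,G] q_used=1 → run F
t=25: queue=[D,E,G] q_used=0 → run D
t=26: queue=[D,E,G] q_used=1 → run D
t=27: queue=[E,G,D] q_used=0 → run E
t=28: queue=[E,G,D] q_used=1 → run E
t=29: queue=[G,D] q_used=0 → run G
t=30: queue=[D] q_used=0 → run D
t=31: (idle)
t=32: (idle)
t=33: (idle)
t=34: (idle)

running at tick 27 = E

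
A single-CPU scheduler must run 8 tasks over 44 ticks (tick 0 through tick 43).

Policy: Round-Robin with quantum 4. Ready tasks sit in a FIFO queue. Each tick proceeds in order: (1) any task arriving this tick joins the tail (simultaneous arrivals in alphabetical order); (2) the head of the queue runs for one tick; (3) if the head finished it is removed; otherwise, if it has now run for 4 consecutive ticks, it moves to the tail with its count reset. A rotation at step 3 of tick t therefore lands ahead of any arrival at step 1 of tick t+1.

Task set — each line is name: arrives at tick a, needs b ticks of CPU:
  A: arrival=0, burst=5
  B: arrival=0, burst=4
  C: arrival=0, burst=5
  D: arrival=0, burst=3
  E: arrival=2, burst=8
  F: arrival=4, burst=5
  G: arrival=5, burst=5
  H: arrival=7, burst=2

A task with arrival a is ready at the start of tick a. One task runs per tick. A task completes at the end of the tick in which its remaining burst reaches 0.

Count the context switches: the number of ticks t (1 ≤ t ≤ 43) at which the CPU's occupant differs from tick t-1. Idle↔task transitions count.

t=0: queue=[A,B,C,D] q_used=0 → run A
t=1: queue=[A,B,C,D] q_used=1 → run A
t=2: queue=[A,B,C,D,E] q_used=2 → run A
t=3: queue=[A,B,C,D,E] q_used=3 → run A
t=4: queue=[B,C,D,E,A,F] q_used=0 → run B
t=5: queue=[B,C,D,E,A,F,G] q_used=1 → run B
t=6: queue=[B,C,D,E,A,F,G] q_used=2 → run B
t=7: queue=[B,C,D,E,A,F,G,H] q_used=3 → run B
t=8: queue=[C,D,E,A,F,G,H] q_used=0 → run C
t=9: queue=[C,D,E,A,F,G,H] q_used=1 → run C
t=10: queue=[C,D,E,A,F,G,H] q_used=2 → run C
t=11: queue=[C,D,E,A,F,G,H] q_used=3 → run C
t=12: queue=[D,E,A,F,G,H,C] q_used=0 → run D
t=13: queue=[D,E,A,F,G,H,C] q_used=1 → run D
t=14: queue=[D,E,A,F,G,H,C] q_used=2 → run D
t=15: queue=[E,A,F,G,H,C] q_used=0 → run E
t=16: queue=[E,A,F,G,H,C] q_used=1 → run E
t=17: queue=[E,A,F,G,H,C] q_used=2 → run E
t=18: queue=[E,A,F,G,H,C] q_used=3 → run E
t=19: queue=[A,F,G,H,C,E] q_used=0 → run A
t=20: queue=[F,G,H,C,E] q_used=0 → run F
t=21: queue=[F,G,H,C,E] q_used=1 → run F
t=22: queue=[F,G,H,C,E] q_used=2 → run F
t=23: queue=[F,G,H,C,E] q_used=3 → run F
t=24: queue=[G,H,C,E,F] q_used=0 → run G
t=25: queue=[G,H,C,E,F] q_used=1 → run G
t=26: queue=[G,H,C,E,F] q_used=2 → run G
t=27: queue=[G,H,C,E,F] q_used=3 → run G
t=28: queue=[H,C,E,F,G] q_used=0 → run H
t=29: queue=[H,C,E,F,G] q_used=1 → run H
t=30: queue=[C,E,F,G] q_used=0 → run C
t=31: queue=[E,F,G] q_used=0 → run E
t=32: queue=[E,F,G] q_used=1 → run E
t=33: queue=[E,F,G] q_used=2 → run E
t=34: queue=[E,F,G] q_used=3 → run E
t=35: queue=[F,G] q_used=0 → run F
t=36: queue=[G] q_used=0 → run G
t=37: (idle)
t=38: (idle)
t=39: (idle)
t=40: (idle)
t=41: (idle)
t=42: (idle)
t=43: (idle)

context switches = 13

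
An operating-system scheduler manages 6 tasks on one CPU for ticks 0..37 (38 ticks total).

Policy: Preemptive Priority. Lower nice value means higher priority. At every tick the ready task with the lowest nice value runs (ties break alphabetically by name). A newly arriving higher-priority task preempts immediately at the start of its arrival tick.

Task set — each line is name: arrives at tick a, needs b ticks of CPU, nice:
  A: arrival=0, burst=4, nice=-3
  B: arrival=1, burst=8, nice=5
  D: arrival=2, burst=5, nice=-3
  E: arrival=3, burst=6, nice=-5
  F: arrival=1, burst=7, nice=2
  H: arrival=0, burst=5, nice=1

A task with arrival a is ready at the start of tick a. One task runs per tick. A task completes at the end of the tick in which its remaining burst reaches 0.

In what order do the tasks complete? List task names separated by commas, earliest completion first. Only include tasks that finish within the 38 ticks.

t=0: ready={A,H} → run A
t=1: ready={A,B,F,H} → run A
t=2: ready={A,B,D,F,H} → run A
t=3: ready={A,B,D,E,F,H} → run E
t=4: ready={A,B,D,E,F,H} → run E
t=5: ready={A,B,D,E,F,H} → run E
t=6: ready={A,B,D,E,F,H} → run E
t=7: ready={A,B,D,E,F,H} → run E
t=8: ready={A,B,D,E,F,H} → run E
t=9: ready={A,B,D,F,H} → run A
t=10: ready={B,D,F,H} → run D
t=11: ready={B,D,F,H} → run D
t=12: ready={B,D,F,H} → run D
t=13: ready={B,D,F,H} → run D
t=14: ready={B,D,F,H} → run D
t=15: ready={B,F,H} → run H
t=16: ready={B,F,H} → run H
t=17: ready={B,F,H} → run H
t=18: ready={B,F,H} → run H
t=19: ready={B,F,H} → run H
t=20: ready={B,F} → run F
t=21: ready={B,F} → run F
t=22: ready={B,F} → run F
t=23: ready={B,F} → run F
t=24: ready={B,F} → run F
t=25: ready={B,F} → run F
t=26: ready={B,F} → run F
t=27: ready={B} → run B
t=28: ready={B} → run B
t=29: ready={B} → run B
t=30: ready={B} → run B
t=31: ready={B} → run B
t=32: ready={B} → run B
t=33: ready={B} → run B
t=34: ready={B} → run B
t=35: (idle)
t=36: (idle)
t=37: (idle)

completion order = E, A, D, H, F, B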